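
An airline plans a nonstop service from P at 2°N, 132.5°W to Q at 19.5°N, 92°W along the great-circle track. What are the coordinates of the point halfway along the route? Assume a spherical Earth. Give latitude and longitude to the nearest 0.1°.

≈ 11.4°N, 112.9°W

From cos δ = sin φ₁ sin φ₂ + cos φ₁ cos φ₂ cos Δλ, the central angle is δ ≈ 0.755 rad (43.3°).
Interpolate at f = 1/2 with slerp weights a = sin((1−f)δ)/sin δ ≈ 0.538, b = sin(fδ)/sin δ ≈ 0.538.
p = a·p₁ + b·p₂ ≈ (-0.381, -0.903, 0.198); φ = arcsin(p_z) ≈ 11.44°, λ = atan2(p_y, p_x) ≈ -112.87°.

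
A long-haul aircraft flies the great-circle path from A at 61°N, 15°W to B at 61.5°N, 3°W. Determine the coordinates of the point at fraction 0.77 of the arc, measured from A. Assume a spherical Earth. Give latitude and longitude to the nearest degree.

Convert each endpoint to a unit vector on the sphere (x = cos φ cos λ, y = cos φ sin λ, z = sin φ).
The central angle between the endpoints is δ = arccos(p₁·p₂) ≈ 0.101 rad (5.8°).
Interpolate at f = 0.77 with slerp weights a = sin((1−f)δ)/sin δ ≈ 0.230, b = sin(fδ)/sin δ ≈ 0.771.
p = a·p₁ + b·p₂ ≈ (0.475, -0.048, 0.879); φ = arcsin(p_z) ≈ 61.48°, λ = atan2(p_y, p_x) ≈ -5.79°.

≈ 61°N, 6°W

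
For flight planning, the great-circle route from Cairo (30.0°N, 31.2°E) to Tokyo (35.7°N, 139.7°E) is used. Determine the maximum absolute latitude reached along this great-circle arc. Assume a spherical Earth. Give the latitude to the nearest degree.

The great circle lies in the plane with unit normal n̂ = (p₁ × p₂)/|p₁ × p₂|.
Here n̂_z ≈ +0.669; the vertex latitude is φ_max = arccos|n̂_z| ≈ 48.0°.
Check via Clairaut: cos φ_max = |cos φ₁| · sin C = cos(30.0°)·sin(50.5°) ≈ 0.669, again giving ≈ 48.0°.

≈ 48°N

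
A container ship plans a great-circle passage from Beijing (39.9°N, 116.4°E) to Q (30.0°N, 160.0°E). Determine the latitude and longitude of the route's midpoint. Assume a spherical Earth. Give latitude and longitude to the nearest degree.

Convert each endpoint to a unit vector on the sphere (x = cos φ cos λ, y = cos φ sin λ, z = sin φ).
The central angle between the endpoints is δ = arccos(p₁·p₂) ≈ 0.640 rad (36.7°).
Interpolate at f = 1/2 with slerp weights a = sin((1−f)δ)/sin δ ≈ 0.527, b = sin(fδ)/sin δ ≈ 0.527.
p = a·p₁ + b·p₂ ≈ (-0.608, 0.518, 0.601); φ = arcsin(p_z) ≈ 36.96°, λ = atan2(p_y, p_x) ≈ 139.59°.

≈ (37°N, 140°E)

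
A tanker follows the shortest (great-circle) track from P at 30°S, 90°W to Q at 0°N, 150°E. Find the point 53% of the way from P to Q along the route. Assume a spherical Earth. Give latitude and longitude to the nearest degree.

≈ 27°S, 161°W

Convert each endpoint to a unit vector on the sphere (x = cos φ cos λ, y = cos φ sin λ, z = sin φ).
The central angle between the endpoints is δ = arccos(p₁·p₂) ≈ 2.019 rad (115.7°).
Interpolate at f = 0.53 with slerp weights a = sin((1−f)δ)/sin δ ≈ 0.902, b = sin(fδ)/sin δ ≈ 0.973.
p = a·p₁ + b·p₂ ≈ (-0.843, -0.294, -0.451); φ = arcsin(p_z) ≈ -26.80°, λ = atan2(p_y, p_x) ≈ -160.75°.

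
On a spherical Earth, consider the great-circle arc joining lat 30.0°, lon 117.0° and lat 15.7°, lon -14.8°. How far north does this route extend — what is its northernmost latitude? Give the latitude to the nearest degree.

≈ 47°

The great circle lies in the plane with unit normal n̂ = (p₁ × p₂)/|p₁ × p₂|.
Here n̂_z ≈ -0.685; the vertex latitude is φ_max = arccos|n̂_z| ≈ 46.8°.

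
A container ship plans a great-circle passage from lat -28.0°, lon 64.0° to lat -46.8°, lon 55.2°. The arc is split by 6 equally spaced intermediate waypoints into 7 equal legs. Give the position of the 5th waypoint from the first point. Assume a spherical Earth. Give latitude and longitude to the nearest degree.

≈ lat -42°, lon 58°

Write both endpoints as unit vectors p₁, p₂ with components (cos φ cos λ, cos φ sin λ, sin φ).
The central angle between the endpoints is δ = arccos(p₁·p₂) ≈ 0.350 rad (20.0°).
Interpolate at f = 5/7 with slerp weights a = sin((1−f)δ)/sin δ ≈ 0.291, b = sin(fδ)/sin δ ≈ 0.721.
p = a·p₁ + b·p₂ ≈ (0.395, 0.637, -0.663); φ = arcsin(p_z) ≈ -41.50°, λ = atan2(p_y, p_x) ≈ 58.21°.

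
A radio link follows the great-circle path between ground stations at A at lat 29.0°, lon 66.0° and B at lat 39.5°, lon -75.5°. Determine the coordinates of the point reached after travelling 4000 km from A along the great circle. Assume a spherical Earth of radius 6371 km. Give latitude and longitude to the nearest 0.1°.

≈ lat 57.1°, lon 33.8°

Write both endpoints as unit vectors p₁, p₂ with components (cos φ cos λ, cos φ sin λ, sin φ).
The central angle between the endpoints is δ = arccos(p₁·p₂) ≈ 1.792 rad (102.7°). The total great-circle distance is δ·R ≈ 1.792 × 6371 ≈ 11419 km, so the target fraction is f = 4000/11419 ≈ 0.350.
Interpolate at f ≈ 0.350 with slerp weights a = sin((1−f)δ)/sin δ ≈ 0.942, b = sin(fδ)/sin δ ≈ 0.602.
p = a·p₁ + b·p₂ ≈ (0.451, 0.303, 0.840); φ = arcsin(p_z) ≈ 57.09°, λ = atan2(p_y, p_x) ≈ 33.84°.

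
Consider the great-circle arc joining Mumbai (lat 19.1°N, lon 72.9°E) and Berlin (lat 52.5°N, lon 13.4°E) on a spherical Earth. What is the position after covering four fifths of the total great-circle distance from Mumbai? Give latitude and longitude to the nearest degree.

Write both endpoints as unit vectors p₁, p₂ with components (cos φ cos λ, cos φ sin λ, sin φ).
The central angle between the endpoints is δ = arccos(p₁·p₂) ≈ 0.987 rad (56.5°).
Interpolate at f = 4/5 with slerp weights a = sin((1−f)δ)/sin δ ≈ 0.235, b = sin(fδ)/sin δ ≈ 0.851.
p = a·p₁ + b·p₂ ≈ (0.569, 0.332, 0.752); φ = arcsin(p_z) ≈ 48.77°, λ = atan2(p_y, p_x) ≈ 30.28°.

≈ lat 49°N, lon 30°E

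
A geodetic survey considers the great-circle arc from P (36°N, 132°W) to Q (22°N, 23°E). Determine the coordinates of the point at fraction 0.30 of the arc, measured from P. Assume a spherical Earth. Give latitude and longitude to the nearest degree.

≈ (64°N, 97°W)

Write both endpoints as unit vectors p₁, p₂ with components (cos φ cos λ, cos φ sin λ, sin φ).
The central angle between the endpoints is δ = arccos(p₁·p₂) ≈ 2.048 rad (117.4°).
Interpolate at f = 0.30 with slerp weights a = sin((1−f)δ)/sin δ ≈ 1.115, b = sin(fδ)/sin δ ≈ 0.649.
p = a·p₁ + b·p₂ ≈ (-0.050, -0.435, 0.899); φ = arcsin(p_z) ≈ 64.01°, λ = atan2(p_y, p_x) ≈ -96.52°.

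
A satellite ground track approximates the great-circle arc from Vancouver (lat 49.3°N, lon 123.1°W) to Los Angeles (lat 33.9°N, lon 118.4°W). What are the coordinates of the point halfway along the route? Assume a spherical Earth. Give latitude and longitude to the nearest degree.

Write both endpoints as unit vectors p₁, p₂ with components (cos φ cos λ, cos φ sin λ, sin φ).
The central angle between the endpoints is δ = arccos(p₁·p₂) ≈ 0.276 rad (15.8°).
Interpolate at f = 1/2 with slerp weights a = sin((1−f)δ)/sin δ ≈ 0.505, b = sin(fδ)/sin δ ≈ 0.505.
p = a·p₁ + b·p₂ ≈ (-0.379, -0.644, 0.664); φ = arcsin(p_z) ≈ 41.62°, λ = atan2(p_y, p_x) ≈ -120.47°.

≈ lat 42°N, lon 120°W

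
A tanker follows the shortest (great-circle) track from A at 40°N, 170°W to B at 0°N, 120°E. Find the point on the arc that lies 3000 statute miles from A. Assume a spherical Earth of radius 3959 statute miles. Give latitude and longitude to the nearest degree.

≈ 20°N, 144°E

Write both endpoints as unit vectors p₁, p₂ with components (cos φ cos λ, cos φ sin λ, sin φ).
The central angle between the endpoints is δ = arccos(p₁·p₂) ≈ 1.306 rad (74.8°). The total great-circle distance is δ·R ≈ 1.306 × 3959 ≈ 5169 mi, so the target fraction is f = 3000/5169 ≈ 0.580.
Interpolate at f ≈ 0.580 with slerp weights a = sin((1−f)δ)/sin δ ≈ 0.540, b = sin(fδ)/sin δ ≈ 0.712.
p = a·p₁ + b·p₂ ≈ (-0.763, 0.545, 0.347); φ = arcsin(p_z) ≈ 20.30°, λ = atan2(p_y, p_x) ≈ 144.47°.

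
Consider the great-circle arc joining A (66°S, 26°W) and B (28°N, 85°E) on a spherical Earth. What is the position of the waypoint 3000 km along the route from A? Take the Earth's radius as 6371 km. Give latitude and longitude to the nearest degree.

≈ (57°S, 29°E)

Write both endpoints as unit vectors p₁, p₂ with components (cos φ cos λ, cos φ sin λ, sin φ).
The central angle between the endpoints is δ = arccos(p₁·p₂) ≈ 2.162 rad (123.9°). The total great-circle distance is δ·R ≈ 2.162 × 6371 ≈ 13776 km, so the target fraction is f = 3000/13776 ≈ 0.218.
Interpolate at f ≈ 0.218 with slerp weights a = sin((1−f)δ)/sin δ ≈ 1.196, b = sin(fδ)/sin δ ≈ 0.547.
p = a·p₁ + b·p₂ ≈ (0.479, 0.267, -0.836); φ = arcsin(p_z) ≈ -56.71°, λ = atan2(p_y, p_x) ≈ 29.17°.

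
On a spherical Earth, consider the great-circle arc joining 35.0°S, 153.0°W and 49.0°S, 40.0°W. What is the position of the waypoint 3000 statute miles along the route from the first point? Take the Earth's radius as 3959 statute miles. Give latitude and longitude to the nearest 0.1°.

≈ 59.2°S, 96.8°W

The haversine formula gives a central angle δ ≈ 1.346 rad (77.1°) between the endpoints. The total great-circle distance is δ·R ≈ 1.346 × 3959 ≈ 5329 mi, so the target fraction is f = 3000/5329 ≈ 0.563.
Interpolate at f ≈ 0.563 with slerp weights a = sin((1−f)δ)/sin δ ≈ 0.569, b = sin(fδ)/sin δ ≈ 0.705.
p = a·p₁ + b·p₂ ≈ (-0.061, -0.509, -0.859); φ = arcsin(p_z) ≈ -59.16°, λ = atan2(p_y, p_x) ≈ -96.85°.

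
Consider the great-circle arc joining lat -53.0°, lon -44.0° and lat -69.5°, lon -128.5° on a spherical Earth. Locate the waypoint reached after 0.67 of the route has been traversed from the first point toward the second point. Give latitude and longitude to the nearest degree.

≈ lat -70°, lon -90°

Convert each endpoint to a unit vector on the sphere (x = cos φ cos λ, y = cos φ sin λ, z = sin φ).
The central angle between the endpoints is δ = arccos(p₁·p₂) ≈ 0.695 rad (39.8°).
Interpolate at f = 0.67 with slerp weights a = sin((1−f)δ)/sin δ ≈ 0.355, b = sin(fδ)/sin δ ≈ 0.701.
p = a·p₁ + b·p₂ ≈ (0.001, -0.341, -0.940); φ = arcsin(p_z) ≈ -70.09°, λ = atan2(p_y, p_x) ≈ -89.86°.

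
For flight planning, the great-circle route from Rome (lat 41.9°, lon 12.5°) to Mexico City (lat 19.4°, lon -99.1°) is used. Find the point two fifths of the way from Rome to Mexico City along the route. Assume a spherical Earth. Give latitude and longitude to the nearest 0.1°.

Write both endpoints as unit vectors p₁, p₂ with components (cos φ cos λ, cos φ sin λ, sin φ).
The central angle between the endpoints is δ = arccos(p₁·p₂) ≈ 1.607 rad (92.1°).
Interpolate at f = 2/5 with slerp weights a = sin((1−f)δ)/sin δ ≈ 0.822, b = sin(fδ)/sin δ ≈ 0.600.
p = a·p₁ + b·p₂ ≈ (0.508, -0.426, 0.748); φ = arcsin(p_z) ≈ 48.46°, λ = atan2(p_y, p_x) ≈ -40.00°.

≈ lat 48.5°, lon -40.0°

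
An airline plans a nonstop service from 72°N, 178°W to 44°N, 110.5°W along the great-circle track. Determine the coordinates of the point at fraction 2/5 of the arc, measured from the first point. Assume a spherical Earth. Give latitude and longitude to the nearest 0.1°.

From cos δ = sin φ₁ sin φ₂ + cos φ₁ cos φ₂ cos Δλ, the central angle is δ ≈ 0.729 rad (41.8°).
Interpolate at f = 2/5 with slerp weights a = sin((1−f)δ)/sin δ ≈ 0.636, b = sin(fδ)/sin δ ≈ 0.432.
p = a·p₁ + b·p₂ ≈ (-0.305, -0.298, 0.905); φ = arcsin(p_z) ≈ 64.77°, λ = atan2(p_y, p_x) ≈ -135.71°.

≈ 64.8°N, 135.7°W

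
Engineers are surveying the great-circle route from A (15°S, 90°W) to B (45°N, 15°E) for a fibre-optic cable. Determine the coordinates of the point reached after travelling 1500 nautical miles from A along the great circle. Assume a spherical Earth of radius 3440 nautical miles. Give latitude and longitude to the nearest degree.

Convert each endpoint to a unit vector on the sphere (x = cos φ cos λ, y = cos φ sin λ, z = sin φ).
The central angle between the endpoints is δ = arccos(p₁·p₂) ≈ 1.939 rad (111.1°). The total great-circle distance is δ·R ≈ 1.939 × 3440 ≈ 6670 nmi, so the target fraction is f = 1500/6670 ≈ 0.225.
Interpolate at f ≈ 0.225 with slerp weights a = sin((1−f)δ)/sin δ ≈ 1.069, b = sin(fδ)/sin δ ≈ 0.453.
p = a·p₁ + b·p₂ ≈ (0.309, -0.950, 0.043); φ = arcsin(p_z) ≈ 2.48°, λ = atan2(p_y, p_x) ≈ -71.97°.

≈ (2°N, 72°W)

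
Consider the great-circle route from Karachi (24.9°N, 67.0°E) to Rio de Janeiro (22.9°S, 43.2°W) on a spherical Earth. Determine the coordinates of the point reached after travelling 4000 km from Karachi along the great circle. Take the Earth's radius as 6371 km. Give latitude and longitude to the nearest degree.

≈ 12°N, 31°E

The haversine formula gives a central angle δ ≈ 2.040 rad (116.9°) between the endpoints. The total great-circle distance is δ·R ≈ 2.040 × 6371 ≈ 12998 km, so the target fraction is f = 4000/12998 ≈ 0.308.
Interpolate at f ≈ 0.308 with slerp weights a = sin((1−f)δ)/sin δ ≈ 1.107, b = sin(fδ)/sin δ ≈ 0.659.
p = a·p₁ + b·p₂ ≈ (0.835, 0.509, 0.210); φ = arcsin(p_z) ≈ 12.12°, λ = atan2(p_y, p_x) ≈ 31.38°.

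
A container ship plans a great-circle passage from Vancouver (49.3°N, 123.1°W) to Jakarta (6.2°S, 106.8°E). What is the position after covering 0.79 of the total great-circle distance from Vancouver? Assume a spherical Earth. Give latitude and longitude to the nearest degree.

Convert each endpoint to a unit vector on the sphere (x = cos φ cos λ, y = cos φ sin λ, z = sin φ).
The central angle between the endpoints is δ = arccos(p₁·p₂) ≈ 2.094 rad (120.0°).
Interpolate at f = 0.79 with slerp weights a = sin((1−f)δ)/sin δ ≈ 0.491, b = sin(fδ)/sin δ ≈ 1.150.
p = a·p₁ + b·p₂ ≈ (-0.505, 0.826, 0.248); φ = arcsin(p_z) ≈ 14.37°, λ = atan2(p_y, p_x) ≈ 121.46°.

≈ (14°N, 121°E)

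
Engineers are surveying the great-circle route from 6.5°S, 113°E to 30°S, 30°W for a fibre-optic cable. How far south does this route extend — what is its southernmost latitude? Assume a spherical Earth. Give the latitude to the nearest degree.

The great circle lies in the plane with unit normal n̂ = (p₁ × p₂)/|p₁ × p₂|.
Here n̂_z ≈ -0.667; the vertex latitude is φ_max = arccos|n̂_z| ≈ 48.1°.

≈ 48°S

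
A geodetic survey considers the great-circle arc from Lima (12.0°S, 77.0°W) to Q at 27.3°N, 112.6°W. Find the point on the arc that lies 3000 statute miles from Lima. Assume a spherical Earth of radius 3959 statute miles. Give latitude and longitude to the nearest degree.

Convert each endpoint to a unit vector on the sphere (x = cos φ cos λ, y = cos φ sin λ, z = sin φ).
The central angle between the endpoints is δ = arccos(p₁·p₂) ≈ 0.913 rad (52.3°). The total great-circle distance is δ·R ≈ 0.913 × 3959 ≈ 3615 mi, so the target fraction is f = 3000/3615 ≈ 0.830.
Interpolate at f ≈ 0.830 with slerp weights a = sin((1−f)δ)/sin δ ≈ 0.195, b = sin(fδ)/sin δ ≈ 0.869.
p = a·p₁ + b·p₂ ≈ (-0.254, -0.899, 0.358); φ = arcsin(p_z) ≈ 20.96°, λ = atan2(p_y, p_x) ≈ -105.76°.

≈ 21°N, 106°W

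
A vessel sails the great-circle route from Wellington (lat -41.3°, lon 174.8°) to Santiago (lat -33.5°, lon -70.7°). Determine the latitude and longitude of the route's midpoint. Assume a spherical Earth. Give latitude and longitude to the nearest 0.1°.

Write both endpoints as unit vectors p₁, p₂ with components (cos φ cos λ, cos φ sin λ, sin φ).
The central angle between the endpoints is δ = arccos(p₁·p₂) ≈ 1.466 rad (84.0°).
Interpolate at f = 1/2 with slerp weights a = sin((1−f)δ)/sin δ ≈ 0.673, b = sin(fδ)/sin δ ≈ 0.673.
p = a·p₁ + b·p₂ ≈ (-0.318, -0.484, -0.815); φ = arcsin(p_z) ≈ -54.63°, λ = atan2(p_y, p_x) ≈ -123.32°.

≈ lat -54.6°, lon -123.3°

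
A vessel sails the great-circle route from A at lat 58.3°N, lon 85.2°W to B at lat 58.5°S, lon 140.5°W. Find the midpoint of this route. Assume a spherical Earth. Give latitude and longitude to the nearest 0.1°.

≈ lat 0.1°S, lon 112.8°W

The haversine formula gives a central angle δ ≈ 2.176 rad (124.7°) between the endpoints.
Interpolate at f = 1/2 with slerp weights a = sin((1−f)δ)/sin δ ≈ 1.077, b = sin(fδ)/sin δ ≈ 1.077.
p = a·p₁ + b·p₂ ≈ (-0.387, -0.922, -0.002); φ = arcsin(p_z) ≈ -0.11°, λ = atan2(p_y, p_x) ≈ -112.76°.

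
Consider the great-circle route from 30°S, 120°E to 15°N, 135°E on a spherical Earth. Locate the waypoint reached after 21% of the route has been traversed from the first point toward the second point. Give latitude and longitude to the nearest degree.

Write both endpoints as unit vectors p₁, p₂ with components (cos φ cos λ, cos φ sin λ, sin φ).
The central angle between the endpoints is δ = arccos(p₁·p₂) ≈ 0.825 rad (47.3°).
Interpolate at f = 0.21 with slerp weights a = sin((1−f)δ)/sin δ ≈ 0.826, b = sin(fδ)/sin δ ≈ 0.235.
p = a·p₁ + b·p₂ ≈ (-0.518, 0.780, -0.352); φ = arcsin(p_z) ≈ -20.62°, λ = atan2(p_y, p_x) ≈ 123.59°.

≈ 21°S, 124°E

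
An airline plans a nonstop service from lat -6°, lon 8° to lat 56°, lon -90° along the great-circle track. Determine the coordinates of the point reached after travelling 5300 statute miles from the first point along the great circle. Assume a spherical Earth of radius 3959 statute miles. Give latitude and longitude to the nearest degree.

≈ lat 51°, lon -52°

Write both endpoints as unit vectors p₁, p₂ with components (cos φ cos λ, cos φ sin λ, sin φ).
The central angle between the endpoints is δ = arccos(p₁·p₂) ≈ 1.736 rad (99.4°). The total great-circle distance is δ·R ≈ 1.736 × 3959 ≈ 6871 mi, so the target fraction is f = 5300/6871 ≈ 0.771.
Interpolate at f ≈ 0.771 with slerp weights a = sin((1−f)δ)/sin δ ≈ 0.392, b = sin(fδ)/sin δ ≈ 0.987.
p = a·p₁ + b·p₂ ≈ (0.386, -0.497, 0.777); φ = arcsin(p_z) ≈ 50.98°, λ = atan2(p_y, p_x) ≈ -52.20°.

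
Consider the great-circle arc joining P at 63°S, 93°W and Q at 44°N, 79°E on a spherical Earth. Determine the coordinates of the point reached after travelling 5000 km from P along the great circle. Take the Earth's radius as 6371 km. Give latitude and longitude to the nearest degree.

Convert each endpoint to a unit vector on the sphere (x = cos φ cos λ, y = cos φ sin λ, z = sin φ).
The central angle between the endpoints is δ = arccos(p₁·p₂) ≈ 2.800 rad (160.4°). The total great-circle distance is δ·R ≈ 2.800 × 6371 ≈ 17841 km, so the target fraction is f = 5000/17841 ≈ 0.280.
Interpolate at f ≈ 0.280 with slerp weights a = sin((1−f)δ)/sin δ ≈ 2.697, b = sin(fδ)/sin δ ≈ 2.112.
p = a·p₁ + b·p₂ ≈ (0.226, 0.268, -0.937); φ = arcsin(p_z) ≈ -69.48°, λ = atan2(p_y, p_x) ≈ 49.91°.

≈ 69°S, 50°E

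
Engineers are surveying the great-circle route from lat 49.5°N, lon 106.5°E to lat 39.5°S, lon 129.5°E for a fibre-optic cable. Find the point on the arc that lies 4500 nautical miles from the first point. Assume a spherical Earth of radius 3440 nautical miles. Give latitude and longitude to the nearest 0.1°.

Write both endpoints as unit vectors p₁, p₂ with components (cos φ cos λ, cos φ sin λ, sin φ).
The central angle between the endpoints is δ = arccos(p₁·p₂) ≈ 1.593 rad (91.3°). The total great-circle distance is δ·R ≈ 1.593 × 3440 ≈ 5481 nmi, so the target fraction is f = 4500/5481 ≈ 0.821.
Interpolate at f ≈ 0.821 with slerp weights a = sin((1−f)δ)/sin δ ≈ 0.281, b = sin(fδ)/sin δ ≈ 0.966.
p = a·p₁ + b·p₂ ≈ (-0.526, 0.750, -0.401); φ = arcsin(p_z) ≈ -23.61°, λ = atan2(p_y, p_x) ≈ 125.03°.

≈ lat 23.6°S, lon 125.0°E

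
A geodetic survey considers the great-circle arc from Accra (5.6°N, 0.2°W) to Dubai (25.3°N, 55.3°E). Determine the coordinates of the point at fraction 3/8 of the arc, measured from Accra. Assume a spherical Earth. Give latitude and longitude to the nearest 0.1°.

≈ (14.7°N, 19.3°E)

From cos δ = sin φ₁ sin φ₂ + cos φ₁ cos φ₂ cos Δλ, the central angle is δ ≈ 0.987 rad (56.5°).
Interpolate at f = 3/8 with slerp weights a = sin((1−f)δ)/sin δ ≈ 0.693, b = sin(fδ)/sin δ ≈ 0.434.
p = a·p₁ + b·p₂ ≈ (0.913, 0.320, 0.253); φ = arcsin(p_z) ≈ 14.65°, λ = atan2(p_y, p_x) ≈ 19.30°.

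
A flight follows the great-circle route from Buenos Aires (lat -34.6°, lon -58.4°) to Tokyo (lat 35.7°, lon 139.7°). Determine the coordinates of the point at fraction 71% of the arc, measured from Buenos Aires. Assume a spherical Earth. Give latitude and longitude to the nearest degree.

Write both endpoints as unit vectors p₁, p₂ with components (cos φ cos λ, cos φ sin λ, sin φ).
The central angle between the endpoints is δ = arccos(p₁·p₂) ≈ 2.883 rad (165.2°).
Interpolate at f = 0.71 with slerp weights a = sin((1−f)δ)/sin δ ≈ 2.901, b = sin(fδ)/sin δ ≈ 3.475.
p = a·p₁ + b·p₂ ≈ (-0.901, -0.209, 0.380); φ = arcsin(p_z) ≈ 22.36°, λ = atan2(p_y, p_x) ≈ -166.96°.

≈ lat 22°, lon -167°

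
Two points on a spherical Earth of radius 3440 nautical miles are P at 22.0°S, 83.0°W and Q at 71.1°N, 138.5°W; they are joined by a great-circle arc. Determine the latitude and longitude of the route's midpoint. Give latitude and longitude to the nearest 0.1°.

≈ 26.6°N, 96.5°W

Convert each endpoint to a unit vector on the sphere (x = cos φ cos λ, y = cos φ sin λ, z = sin φ).
The central angle between the endpoints is δ = arccos(p₁·p₂) ≈ 1.756 rad (100.6°).
Interpolate at f = 1/2 with slerp weights a = sin((1−f)δ)/sin δ ≈ 0.783, b = sin(fδ)/sin δ ≈ 0.783.
p = a·p₁ + b·p₂ ≈ (-0.101, -0.889, 0.447); φ = arcsin(p_z) ≈ 26.58°, λ = atan2(p_y, p_x) ≈ -96.51°.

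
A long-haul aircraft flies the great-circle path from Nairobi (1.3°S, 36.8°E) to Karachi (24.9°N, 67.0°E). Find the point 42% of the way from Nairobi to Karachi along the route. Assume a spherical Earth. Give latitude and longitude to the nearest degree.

≈ (10°N, 49°E)

Write both endpoints as unit vectors p₁, p₂ with components (cos φ cos λ, cos φ sin λ, sin φ).
The central angle between the endpoints is δ = arccos(p₁·p₂) ≈ 0.685 rad (39.3°).
Interpolate at f = 0.42 with slerp weights a = sin((1−f)δ)/sin δ ≈ 0.612, b = sin(fδ)/sin δ ≈ 0.449.
p = a·p₁ + b·p₂ ≈ (0.649, 0.741, 0.175); φ = arcsin(p_z) ≈ 10.08°, λ = atan2(p_y, p_x) ≈ 48.80°.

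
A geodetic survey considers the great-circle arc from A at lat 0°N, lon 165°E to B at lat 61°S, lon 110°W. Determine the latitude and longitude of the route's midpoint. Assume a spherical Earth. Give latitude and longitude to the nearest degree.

Write both endpoints as unit vectors p₁, p₂ with components (cos φ cos λ, cos φ sin λ, sin φ).
The central angle between the endpoints is δ = arccos(p₁·p₂) ≈ 1.529 rad (87.6°).
Interpolate at f = 1/2 with slerp weights a = sin((1−f)δ)/sin δ ≈ 0.693, b = sin(fδ)/sin δ ≈ 0.693.
p = a·p₁ + b·p₂ ≈ (-0.784, -0.136, -0.606); φ = arcsin(p_z) ≈ -37.29°, λ = atan2(p_y, p_x) ≈ -170.14°.

≈ lat 37°S, lon 170°W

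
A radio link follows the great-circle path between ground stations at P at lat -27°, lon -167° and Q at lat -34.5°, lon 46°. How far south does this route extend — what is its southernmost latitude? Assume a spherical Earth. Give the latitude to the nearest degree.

≈ -65°

The great circle lies in the plane with unit normal n̂ = (p₁ × p₂)/|p₁ × p₂|.
Here n̂_z ≈ -0.428; the vertex latitude is φ_max = arccos|n̂_z| ≈ 64.6°.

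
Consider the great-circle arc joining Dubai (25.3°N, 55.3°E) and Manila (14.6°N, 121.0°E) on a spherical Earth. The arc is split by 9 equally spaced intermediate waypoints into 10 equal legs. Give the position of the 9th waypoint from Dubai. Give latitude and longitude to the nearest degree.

Write both endpoints as unit vectors p₁, p₂ with components (cos φ cos λ, cos φ sin λ, sin φ).
The central angle between the endpoints is δ = arccos(p₁·p₂) ≈ 1.084 rad (62.1°).
Interpolate at f = 9/10 with slerp weights a = sin((1−f)δ)/sin δ ≈ 0.122, b = sin(fδ)/sin δ ≈ 0.937.
p = a·p₁ + b·p₂ ≈ (-0.404, 0.868, 0.288); φ = arcsin(p_z) ≈ 16.77°, λ = atan2(p_y, p_x) ≈ 114.95°.

≈ (17°N, 115°E)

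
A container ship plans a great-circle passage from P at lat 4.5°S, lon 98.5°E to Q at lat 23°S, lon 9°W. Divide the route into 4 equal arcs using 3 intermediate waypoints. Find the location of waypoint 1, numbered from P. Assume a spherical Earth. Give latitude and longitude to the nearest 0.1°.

≈ lat 14.8°S, lon 74.2°E

Convert each endpoint to a unit vector on the sphere (x = cos φ cos λ, y = cos φ sin λ, z = sin φ).
The central angle between the endpoints is δ = arccos(p₁·p₂) ≈ 1.819 rad (104.2°).
Interpolate at f = 1/4 with slerp weights a = sin((1−f)δ)/sin δ ≈ 1.010, b = sin(fδ)/sin δ ≈ 0.453.
p = a·p₁ + b·p₂ ≈ (0.263, 0.930, -0.256); φ = arcsin(p_z) ≈ -14.84°, λ = atan2(p_y, p_x) ≈ 74.21°.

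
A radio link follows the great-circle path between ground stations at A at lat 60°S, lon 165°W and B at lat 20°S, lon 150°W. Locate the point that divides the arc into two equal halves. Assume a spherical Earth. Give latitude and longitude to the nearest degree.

≈ lat 40°S, lon 155°W

Write both endpoints as unit vectors p₁, p₂ with components (cos φ cos λ, cos φ sin λ, sin φ).
The central angle between the endpoints is δ = arccos(p₁·p₂) ≈ 0.723 rad (41.4°).
Interpolate at f = 1/2 with slerp weights a = sin((1−f)δ)/sin δ ≈ 0.535, b = sin(fδ)/sin δ ≈ 0.535.
p = a·p₁ + b·p₂ ≈ (-0.693, -0.320, -0.646); φ = arcsin(p_z) ≈ -40.22°, λ = atan2(p_y, p_x) ≈ -155.20°.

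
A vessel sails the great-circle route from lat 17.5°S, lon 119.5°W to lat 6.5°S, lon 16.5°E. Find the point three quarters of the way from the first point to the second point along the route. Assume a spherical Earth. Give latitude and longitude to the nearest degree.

Write both endpoints as unit vectors p₁, p₂ with components (cos φ cos λ, cos φ sin λ, sin φ).
The central angle between the endpoints is δ = arccos(p₁·p₂) ≈ 2.275 rad (130.4°).
Interpolate at f = 3/4 with slerp weights a = sin((1−f)δ)/sin δ ≈ 0.707, b = sin(fδ)/sin δ ≈ 1.300.
p = a·p₁ + b·p₂ ≈ (0.907, -0.220, -0.360); φ = arcsin(p_z) ≈ -21.09°, λ = atan2(p_y, p_x) ≈ -13.63°.

≈ lat 21°S, lon 14°W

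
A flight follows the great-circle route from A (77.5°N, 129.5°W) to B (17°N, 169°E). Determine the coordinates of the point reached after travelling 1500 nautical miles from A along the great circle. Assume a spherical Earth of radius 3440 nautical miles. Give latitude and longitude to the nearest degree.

≈ (58°N, 176°W)

Write both endpoints as unit vectors p₁, p₂ with components (cos φ cos λ, cos φ sin λ, sin φ).
The central angle between the endpoints is δ = arccos(p₁·p₂) ≈ 1.176 rad (67.4°). The total great-circle distance is δ·R ≈ 1.176 × 3440 ≈ 4047 nmi, so the target fraction is f = 1500/4047 ≈ 0.371.
Interpolate at f ≈ 0.371 with slerp weights a = sin((1−f)δ)/sin δ ≈ 0.731, b = sin(fδ)/sin δ ≈ 0.457.
p = a·p₁ + b·p₂ ≈ (-0.530, -0.039, 0.847); φ = arcsin(p_z) ≈ 57.90°, λ = atan2(p_y, p_x) ≈ -175.84°.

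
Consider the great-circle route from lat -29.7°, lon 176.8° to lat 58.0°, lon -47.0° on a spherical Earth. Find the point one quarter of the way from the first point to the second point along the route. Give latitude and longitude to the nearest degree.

≈ lat 0°, lon -165°

Convert each endpoint to a unit vector on the sphere (x = cos φ cos λ, y = cos φ sin λ, z = sin φ).
The central angle between the endpoints is δ = arccos(p₁·p₂) ≈ 2.422 rad (138.8°).
Interpolate at f = 1/4 with slerp weights a = sin((1−f)δ)/sin δ ≈ 1.472, b = sin(fδ)/sin δ ≈ 0.864.
p = a·p₁ + b·p₂ ≈ (-0.965, -0.264, 0.003); φ = arcsin(p_z) ≈ 0.19°, λ = atan2(p_y, p_x) ≈ -164.72°.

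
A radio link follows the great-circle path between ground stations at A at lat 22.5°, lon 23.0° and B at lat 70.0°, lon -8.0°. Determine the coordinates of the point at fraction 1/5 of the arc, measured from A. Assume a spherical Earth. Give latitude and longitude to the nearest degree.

≈ lat 32°, lon 20°

From cos δ = sin φ₁ sin φ₂ + cos φ₁ cos φ₂ cos Δλ, the central angle is δ ≈ 0.889 rad (50.9°).
Interpolate at f = 1/5 with slerp weights a = sin((1−f)δ)/sin δ ≈ 0.841, b = sin(fδ)/sin δ ≈ 0.228.
p = a·p₁ + b·p₂ ≈ (0.792, 0.293, 0.536); φ = arcsin(p_z) ≈ 32.39°, λ = atan2(p_y, p_x) ≈ 20.28°.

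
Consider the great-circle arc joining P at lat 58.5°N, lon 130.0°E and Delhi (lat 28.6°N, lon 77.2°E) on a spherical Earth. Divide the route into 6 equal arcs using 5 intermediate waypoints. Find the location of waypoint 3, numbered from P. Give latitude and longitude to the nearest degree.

From cos δ = sin φ₁ sin φ₂ + cos φ₁ cos φ₂ cos Δλ, the central angle is δ ≈ 0.815 rad (46.7°).
Interpolate at f = 3/6 with slerp weights a = sin((1−f)δ)/sin δ ≈ 0.545, b = sin(fδ)/sin δ ≈ 0.545.
p = a·p₁ + b·p₂ ≈ (-0.077, 0.684, 0.725); φ = arcsin(p_z) ≈ 46.48°, λ = atan2(p_y, p_x) ≈ 96.42°.

≈ lat 46°N, lon 96°E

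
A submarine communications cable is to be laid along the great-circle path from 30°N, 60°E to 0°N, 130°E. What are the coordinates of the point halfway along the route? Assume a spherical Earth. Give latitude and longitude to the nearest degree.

≈ 18°N, 98°E

From cos δ = sin φ₁ sin φ₂ + cos φ₁ cos φ₂ cos Δλ, the central angle is δ ≈ 1.270 rad (72.8°).
Interpolate at f = 1/2 with slerp weights a = sin((1−f)δ)/sin δ ≈ 0.621, b = sin(fδ)/sin δ ≈ 0.621.
p = a·p₁ + b·p₂ ≈ (-0.130, 0.942, 0.311); φ = arcsin(p_z) ≈ 18.09°, λ = atan2(p_y, p_x) ≈ 97.88°.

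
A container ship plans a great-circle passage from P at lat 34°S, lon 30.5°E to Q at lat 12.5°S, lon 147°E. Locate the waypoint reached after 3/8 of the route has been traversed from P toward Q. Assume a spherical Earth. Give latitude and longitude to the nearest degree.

≈ lat 41°S, lon 80°E

The haversine formula gives a central angle δ ≈ 1.813 rad (103.9°) between the endpoints.
Interpolate at f = 3/8 with slerp weights a = sin((1−f)δ)/sin δ ≈ 0.933, b = sin(fδ)/sin δ ≈ 0.648.
p = a·p₁ + b·p₂ ≈ (0.136, 0.737, -0.662); φ = arcsin(p_z) ≈ -41.45°, λ = atan2(p_y, p_x) ≈ 79.53°.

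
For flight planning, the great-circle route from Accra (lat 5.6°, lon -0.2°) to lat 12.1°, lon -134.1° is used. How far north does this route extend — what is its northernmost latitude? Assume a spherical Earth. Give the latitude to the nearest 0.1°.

The great circle lies in the plane with unit normal n̂ = (p₁ × p₂)/|p₁ × p₂|.
Here n̂_z ≈ -0.927; the vertex latitude is φ_max = arccos|n̂_z| ≈ 22.0°.
Check via Clairaut: cos φ_max = |cos φ₁| · sin C = cos(5.6°)·sin(68.7°) ≈ 0.927, again giving ≈ 22.0°.

≈ 22.0°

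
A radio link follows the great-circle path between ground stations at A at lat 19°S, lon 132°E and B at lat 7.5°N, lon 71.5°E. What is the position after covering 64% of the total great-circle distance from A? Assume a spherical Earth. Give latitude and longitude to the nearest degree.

≈ lat 3°S, lon 93°E

Convert each endpoint to a unit vector on the sphere (x = cos φ cos λ, y = cos φ sin λ, z = sin φ).
The central angle between the endpoints is δ = arccos(p₁·p₂) ≈ 1.138 rad (65.2°).
Interpolate at f = 0.64 with slerp weights a = sin((1−f)δ)/sin δ ≈ 0.439, b = sin(fδ)/sin δ ≈ 0.733.
p = a·p₁ + b·p₂ ≈ (-0.047, 0.998, -0.047); φ = arcsin(p_z) ≈ -2.70°, λ = atan2(p_y, p_x) ≈ 92.69°.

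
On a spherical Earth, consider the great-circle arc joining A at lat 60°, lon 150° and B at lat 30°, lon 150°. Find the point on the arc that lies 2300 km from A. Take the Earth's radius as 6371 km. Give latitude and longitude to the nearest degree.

Convert each endpoint to a unit vector on the sphere (x = cos φ cos λ, y = cos φ sin λ, z = sin φ).
The central angle between the endpoints is δ = arccos(p₁·p₂) ≈ 0.524 rad (30.0°). The total great-circle distance is δ·R ≈ 0.524 × 6371 ≈ 3336 km, so the target fraction is f = 2300/3336 ≈ 0.689.
Interpolate at f ≈ 0.689 with slerp weights a = sin((1−f)δ)/sin δ ≈ 0.324, b = sin(fδ)/sin δ ≈ 0.706.
p = a·p₁ + b·p₂ ≈ (-0.670, 0.387, 0.634); φ = arcsin(p_z) ≈ 39.32°, λ = atan2(p_y, p_x) ≈ 150.00°.

≈ lat 39°, lon 150°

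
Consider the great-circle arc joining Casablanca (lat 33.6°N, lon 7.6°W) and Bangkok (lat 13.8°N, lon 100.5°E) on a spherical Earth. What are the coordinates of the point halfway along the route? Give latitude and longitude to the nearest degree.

Write both endpoints as unit vectors p₁, p₂ with components (cos φ cos λ, cos φ sin λ, sin φ).
The central angle between the endpoints is δ = arccos(p₁·p₂) ≈ 1.690 rad (96.9°).
Interpolate at f = 1/2 with slerp weights a = sin((1−f)δ)/sin δ ≈ 0.753, b = sin(fδ)/sin δ ≈ 0.753.
p = a·p₁ + b·p₂ ≈ (0.489, 0.636, 0.597); φ = arcsin(p_z) ≈ 36.63°, λ = atan2(p_y, p_x) ≈ 52.48°.

≈ lat 37°N, lon 52°E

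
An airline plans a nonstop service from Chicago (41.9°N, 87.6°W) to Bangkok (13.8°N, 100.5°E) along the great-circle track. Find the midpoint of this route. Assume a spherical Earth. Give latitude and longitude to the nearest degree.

From cos δ = sin φ₁ sin φ₂ + cos φ₁ cos φ₂ cos Δλ, the central angle is δ ≈ 2.161 rad (123.8°).
Interpolate at f = 1/2 with slerp weights a = sin((1−f)δ)/sin δ ≈ 1.062, b = sin(fδ)/sin δ ≈ 1.062.
p = a·p₁ + b·p₂ ≈ (-0.155, 0.224, 0.962); φ = arcsin(p_z) ≈ 74.19°, λ = atan2(p_y, p_x) ≈ 124.62°.

≈ 74°N, 125°E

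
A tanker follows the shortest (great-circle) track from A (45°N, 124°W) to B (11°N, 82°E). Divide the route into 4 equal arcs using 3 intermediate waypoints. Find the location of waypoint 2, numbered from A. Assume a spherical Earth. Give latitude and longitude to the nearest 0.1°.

≈ (62.6°N, 123.8°E)

Convert each endpoint to a unit vector on the sphere (x = cos φ cos λ, y = cos φ sin λ, z = sin φ).
The central angle between the endpoints is δ = arccos(p₁·p₂) ≈ 2.082 rad (119.3°).
Interpolate at f = 2/4 with slerp weights a = sin((1−f)δ)/sin δ ≈ 0.989, b = sin(fδ)/sin δ ≈ 0.989.
p = a·p₁ + b·p₂ ≈ (-0.256, 0.382, 0.888); φ = arcsin(p_z) ≈ 62.64°, λ = atan2(p_y, p_x) ≈ 123.85°.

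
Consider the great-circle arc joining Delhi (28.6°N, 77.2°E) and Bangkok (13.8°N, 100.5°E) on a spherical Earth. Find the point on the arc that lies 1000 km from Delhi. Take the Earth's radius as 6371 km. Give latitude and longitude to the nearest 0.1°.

Convert each endpoint to a unit vector on the sphere (x = cos φ cos λ, y = cos φ sin λ, z = sin φ).
The central angle between the endpoints is δ = arccos(p₁·p₂) ≈ 0.457 rad (26.2°). The total great-circle distance is δ·R ≈ 0.457 × 6371 ≈ 2913 km, so the target fraction is f = 1000/2913 ≈ 0.343.
Interpolate at f ≈ 0.343 with slerp weights a = sin((1−f)δ)/sin δ ≈ 0.670, b = sin(fδ)/sin δ ≈ 0.354.
p = a·p₁ + b·p₂ ≈ (0.068, 0.912, 0.405); φ = arcsin(p_z) ≈ 23.90°, λ = atan2(p_y, p_x) ≈ 85.76°.

≈ (23.9°N, 85.8°E)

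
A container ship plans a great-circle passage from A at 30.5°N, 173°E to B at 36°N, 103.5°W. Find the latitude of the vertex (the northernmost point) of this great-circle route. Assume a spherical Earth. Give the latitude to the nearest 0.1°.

The great circle lies in the plane with unit normal n̂ = (p₁ × p₂)/|p₁ × p₂|.
Here n̂_z ≈ +0.748; the vertex latitude is φ_max = arccos|n̂_z| ≈ 41.6°.
Check via Clairaut: cos φ_max = |cos φ₁| · sin C = cos(30.5°)·sin(60.2°) ≈ 0.748, again giving ≈ 41.6°.

≈ 41.6°N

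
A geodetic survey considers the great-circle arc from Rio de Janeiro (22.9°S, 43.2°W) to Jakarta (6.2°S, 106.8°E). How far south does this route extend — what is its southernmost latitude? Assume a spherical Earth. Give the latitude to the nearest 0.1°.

≈ 46.1°S

The great circle lies in the plane with unit normal n̂ = (p₁ × p₂)/|p₁ × p₂|.
Here n̂_z ≈ +0.694; the vertex latitude is φ_max = arccos|n̂_z| ≈ 46.1°.
Check via Clairaut: cos φ_max = |cos φ₁| · sin C = cos(22.9°)·sin(131.2°) ≈ 0.694, again giving ≈ 46.1°.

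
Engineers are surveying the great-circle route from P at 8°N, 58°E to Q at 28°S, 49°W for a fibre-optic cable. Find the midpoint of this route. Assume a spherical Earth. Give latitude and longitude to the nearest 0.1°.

≈ 16.5°S, 8.9°E

Write both endpoints as unit vectors p₁, p₂ with components (cos φ cos λ, cos φ sin λ, sin φ).
The central angle between the endpoints is δ = arccos(p₁·p₂) ≈ 1.898 rad (108.7°).
Interpolate at f = 1/2 with slerp weights a = sin((1−f)δ)/sin δ ≈ 0.858, b = sin(fδ)/sin δ ≈ 0.858.
p = a·p₁ + b·p₂ ≈ (0.947, 0.149, -0.283); φ = arcsin(p_z) ≈ -16.47°, λ = atan2(p_y, p_x) ≈ 8.93°.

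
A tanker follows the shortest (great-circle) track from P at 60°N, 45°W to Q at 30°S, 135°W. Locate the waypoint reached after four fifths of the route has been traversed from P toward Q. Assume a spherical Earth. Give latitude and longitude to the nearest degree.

≈ 10°S, 122°W

Convert each endpoint to a unit vector on the sphere (x = cos φ cos λ, y = cos φ sin λ, z = sin φ).
The central angle between the endpoints is δ = arccos(p₁·p₂) ≈ 2.019 rad (115.7°).
Interpolate at f = 4/5 with slerp weights a = sin((1−f)δ)/sin δ ≈ 0.436, b = sin(fδ)/sin δ ≈ 1.108.
p = a·p₁ + b·p₂ ≈ (-0.525, -0.833, -0.177); φ = arcsin(p_z) ≈ -10.18°, λ = atan2(p_y, p_x) ≈ -122.21°.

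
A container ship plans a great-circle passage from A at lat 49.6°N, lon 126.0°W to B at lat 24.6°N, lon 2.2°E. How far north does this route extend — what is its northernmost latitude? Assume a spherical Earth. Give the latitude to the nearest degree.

≈ 62°N

The great circle lies in the plane with unit normal n̂ = (p₁ × p₂)/|p₁ × p₂|.
Here n̂_z ≈ +0.464; the vertex latitude is φ_max = arccos|n̂_z| ≈ 62.4°.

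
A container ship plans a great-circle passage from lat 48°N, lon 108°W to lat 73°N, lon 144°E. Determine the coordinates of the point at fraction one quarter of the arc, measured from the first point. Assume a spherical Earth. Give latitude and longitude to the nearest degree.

≈ lat 59°N, lon 117°W

Convert each endpoint to a unit vector on the sphere (x = cos φ cos λ, y = cos φ sin λ, z = sin φ).
The central angle between the endpoints is δ = arccos(p₁·p₂) ≈ 0.863 rad (49.4°).
Interpolate at f = 1/4 with slerp weights a = sin((1−f)δ)/sin δ ≈ 0.794, b = sin(fδ)/sin δ ≈ 0.282.
p = a·p₁ + b·p₂ ≈ (-0.231, -0.457, 0.859); φ = arcsin(p_z) ≈ 59.23°, λ = atan2(p_y, p_x) ≈ -116.81°.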